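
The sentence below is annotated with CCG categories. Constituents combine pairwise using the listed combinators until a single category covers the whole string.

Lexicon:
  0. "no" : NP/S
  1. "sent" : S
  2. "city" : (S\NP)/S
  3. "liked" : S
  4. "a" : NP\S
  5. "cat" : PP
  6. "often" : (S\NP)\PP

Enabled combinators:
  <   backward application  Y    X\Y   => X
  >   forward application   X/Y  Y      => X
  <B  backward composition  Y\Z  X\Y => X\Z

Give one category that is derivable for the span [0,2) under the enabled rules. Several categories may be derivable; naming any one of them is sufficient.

[0,7] S   <
  [0,2] NP   >
    [0,1] "no" : NP/S
    [1,2] "sent" : S
  [2,7] S\NP   <B
    [2,5] NP\NP   <B
      [2,4] S\NP   >
        [2,3] "city" : (S\NP)/S
        [3,4] "liked" : S
      [4,5] "a" : NP\S
    [5,7] S\NP   <
      [5,6] "cat" : PP
      [6,7] "often" : (S\NP)\PP

NP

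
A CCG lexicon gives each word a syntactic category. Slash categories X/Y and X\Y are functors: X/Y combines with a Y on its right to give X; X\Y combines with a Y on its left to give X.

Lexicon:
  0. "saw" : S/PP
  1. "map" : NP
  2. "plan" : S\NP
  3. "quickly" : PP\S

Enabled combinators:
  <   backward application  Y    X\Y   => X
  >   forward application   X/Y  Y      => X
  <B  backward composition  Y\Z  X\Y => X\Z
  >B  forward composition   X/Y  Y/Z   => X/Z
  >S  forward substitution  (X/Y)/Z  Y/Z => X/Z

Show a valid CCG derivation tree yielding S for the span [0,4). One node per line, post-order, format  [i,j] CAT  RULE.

[0,4] S   >
  [0,1] "saw" : S/PP
  [1,4] PP   <
    [1,3] S   <
      [1,2] "map" : NP
      [2,3] "plan" : S\NP
    [3,4] "quickly" : PP\S

[0,1] S/PP  lex  "saw"
[1,2] NP  lex  "map"
[2,3] S\NP  lex  "plan"
[1,3] S  <  k=2
[3,4] PP\S  lex  "quickly"
[1,4] PP  <  k=3
[0,4] S  >  k=1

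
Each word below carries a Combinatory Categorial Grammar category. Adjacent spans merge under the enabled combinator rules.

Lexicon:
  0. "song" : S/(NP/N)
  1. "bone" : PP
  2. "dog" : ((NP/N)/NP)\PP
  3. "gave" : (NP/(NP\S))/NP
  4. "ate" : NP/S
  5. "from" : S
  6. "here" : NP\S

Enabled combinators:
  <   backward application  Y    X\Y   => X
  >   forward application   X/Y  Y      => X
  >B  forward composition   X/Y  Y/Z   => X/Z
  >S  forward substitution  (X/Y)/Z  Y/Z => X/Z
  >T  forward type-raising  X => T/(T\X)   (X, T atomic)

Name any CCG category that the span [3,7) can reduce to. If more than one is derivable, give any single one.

NP

[0,7] S   >
  [0,3] S/NP   >B
    [0,1] "song" : S/(NP/N)
    [1,3] (NP/N)/NP   <
      [1,2] "bone" : PP
      [2,3] "dog" : ((NP/N)/NP)\PP
  [3,7] NP   >
    [3,6] NP/(NP\S)   >
      [3,4] "gave" : (NP/(NP\S))/NP
      [4,6] NP   >
        [4,5] "ate" : NP/S
        [5,6] "from" : S
    [6,7] "here" : NP\S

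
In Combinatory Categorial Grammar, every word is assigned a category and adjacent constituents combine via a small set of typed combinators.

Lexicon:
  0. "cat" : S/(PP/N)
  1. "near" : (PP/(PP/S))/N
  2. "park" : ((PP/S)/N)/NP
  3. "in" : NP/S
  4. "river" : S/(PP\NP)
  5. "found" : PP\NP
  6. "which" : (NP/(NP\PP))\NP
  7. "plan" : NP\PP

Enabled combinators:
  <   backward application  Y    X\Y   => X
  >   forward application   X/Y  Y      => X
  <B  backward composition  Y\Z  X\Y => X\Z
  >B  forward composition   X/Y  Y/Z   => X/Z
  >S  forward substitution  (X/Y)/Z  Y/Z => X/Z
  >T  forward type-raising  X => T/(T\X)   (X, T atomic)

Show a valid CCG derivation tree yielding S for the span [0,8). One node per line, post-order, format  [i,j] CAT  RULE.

[0,8] S   >
  [0,1] "cat" : S/(PP/N)
  [1,8] PP/N   >S
    [1,2] "near" : (PP/(PP/S))/N
    [2,8] (PP/S)/N   >
      [2,3] "park" : ((PP/S)/N)/NP
      [3,8] NP   >
        [3,7] NP/(NP\PP)   <
          [3,6] NP   >
            [3,4] "in" : NP/S
            [4,6] S   >
              [4,5] "river" : S/(PP\NP)
              [5,6] "found" : PP\NP
          [6,7] "which" : (NP/(NP\PP))\NP
        [7,8] "plan" : NP\PP

[0,1] S/(PP/N)  lex  "cat"
[1,2] (PP/(PP/S))/N  lex  "near"
[2,3] ((PP/S)/N)/NP  lex  "park"
[3,4] NP/S  lex  "in"
[4,5] S/(PP\NP)  lex  "river"
[5,6] PP\NP  lex  "found"
[4,6] S  >  k=5
[3,6] NP  >  k=4
[6,7] (NP/(NP\PP))\NP  lex  "which"
[3,7] NP/(NP\PP)  <  k=6
[7,8] NP\PP  lex  "plan"
[3,8] NP  >  k=7
[2,8] (PP/S)/N  >  k=3
[1,8] PP/N  >S  k=2
[0,8] S  >  k=1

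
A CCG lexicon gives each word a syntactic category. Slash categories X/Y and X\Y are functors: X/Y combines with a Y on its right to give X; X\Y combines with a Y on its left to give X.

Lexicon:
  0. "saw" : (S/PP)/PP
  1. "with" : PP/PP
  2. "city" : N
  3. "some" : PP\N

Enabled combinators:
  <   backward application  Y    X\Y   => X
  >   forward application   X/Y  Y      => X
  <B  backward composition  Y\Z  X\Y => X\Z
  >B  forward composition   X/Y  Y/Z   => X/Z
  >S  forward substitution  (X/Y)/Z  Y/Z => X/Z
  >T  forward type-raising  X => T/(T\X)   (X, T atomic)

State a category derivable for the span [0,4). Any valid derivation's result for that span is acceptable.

[0,4] S   >
  [0,2] S/PP   >S
    [0,1] "saw" : (S/PP)/PP
    [1,2] "with" : PP/PP
  [2,4] PP   <
    [2,3] "city" : N
    [3,4] "some" : PP\N

S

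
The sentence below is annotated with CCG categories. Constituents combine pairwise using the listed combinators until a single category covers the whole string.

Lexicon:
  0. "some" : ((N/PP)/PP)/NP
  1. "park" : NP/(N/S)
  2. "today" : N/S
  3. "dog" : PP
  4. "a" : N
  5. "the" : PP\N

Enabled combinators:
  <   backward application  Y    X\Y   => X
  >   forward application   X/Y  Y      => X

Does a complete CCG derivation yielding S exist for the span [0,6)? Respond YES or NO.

NO

((N/PP)/PP)/NP NP/(N/S) N/S PP N PP\N
CKY chart[0,6] = {N}; S ∉ chart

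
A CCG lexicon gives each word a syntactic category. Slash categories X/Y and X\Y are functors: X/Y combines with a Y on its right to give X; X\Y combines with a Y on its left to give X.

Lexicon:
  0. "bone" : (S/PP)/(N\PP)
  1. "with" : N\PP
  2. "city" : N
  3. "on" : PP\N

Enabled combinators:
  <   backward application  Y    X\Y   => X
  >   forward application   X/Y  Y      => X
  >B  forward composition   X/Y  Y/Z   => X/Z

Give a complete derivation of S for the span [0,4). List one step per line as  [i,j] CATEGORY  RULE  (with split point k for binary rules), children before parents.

[0,4] S   >
  [0,2] S/PP   >
    [0,1] "bone" : (S/PP)/(N\PP)
    [1,2] "with" : N\PP
  [2,4] PP   <
    [2,3] "city" : N
    [3,4] "on" : PP\N

[0,1] (S/PP)/(N\PP)  lex  "bone"
[1,2] N\PP  lex  "with"
[0,2] S/PP  >  k=1
[2,3] N  lex  "city"
[3,4] PP\N  lex  "on"
[2,4] PP  <  k=3
[0,4] S  >  k=2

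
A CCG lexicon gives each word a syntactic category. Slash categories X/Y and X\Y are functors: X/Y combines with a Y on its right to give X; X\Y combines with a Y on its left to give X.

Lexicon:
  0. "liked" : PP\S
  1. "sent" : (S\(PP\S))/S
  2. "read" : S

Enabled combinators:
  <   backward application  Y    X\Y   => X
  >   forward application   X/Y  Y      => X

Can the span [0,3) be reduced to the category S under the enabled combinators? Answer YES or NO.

[0,3] S   <
  [0,1] "liked" : PP\S
  [1,3] S\(PP\S)   >
    [1,2] "sent" : (S\(PP\S))/S
    [2,3] "read" : S

YES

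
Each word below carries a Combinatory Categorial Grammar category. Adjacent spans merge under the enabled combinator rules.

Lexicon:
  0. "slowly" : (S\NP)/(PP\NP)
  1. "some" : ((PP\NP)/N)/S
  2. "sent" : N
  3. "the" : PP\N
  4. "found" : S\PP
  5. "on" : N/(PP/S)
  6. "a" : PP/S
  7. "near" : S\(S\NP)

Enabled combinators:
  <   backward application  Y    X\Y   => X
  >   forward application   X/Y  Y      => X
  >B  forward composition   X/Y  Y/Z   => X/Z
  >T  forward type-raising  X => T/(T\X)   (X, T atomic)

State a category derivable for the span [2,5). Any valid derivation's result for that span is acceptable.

S

[0,8] S   <
  [0,7] S\NP   >
    [0,1] "slowly" : (S\NP)/(PP\NP)
    [1,7] PP\NP   >
      [1,5] (PP\NP)/N   >
        [1,2] "some" : ((PP\NP)/N)/S
        [2,5] S   <
          [2,4] PP   >
            [2,3] PP/(PP\N)   >T
              [2,3] "sent" : N
            [3,4] "the" : PP\N
          [4,5] "found" : S\PP
      [5,7] N   >
        [5,6] "on" : N/(PP/S)
        [6,7] "a" : PP/S
  [7,8] "near" : S\(S\NP)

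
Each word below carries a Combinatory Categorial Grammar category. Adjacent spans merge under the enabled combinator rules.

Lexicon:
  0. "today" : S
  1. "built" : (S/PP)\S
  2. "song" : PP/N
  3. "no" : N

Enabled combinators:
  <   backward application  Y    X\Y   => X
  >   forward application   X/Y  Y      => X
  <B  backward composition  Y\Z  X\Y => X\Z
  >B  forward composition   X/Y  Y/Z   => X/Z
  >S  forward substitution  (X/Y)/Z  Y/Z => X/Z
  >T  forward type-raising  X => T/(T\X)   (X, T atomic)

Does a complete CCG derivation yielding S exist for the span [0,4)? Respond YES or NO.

[0,4] S   >
  [0,2] S/PP   <
    [0,1] "today" : S
    [1,2] "built" : (S/PP)\S
  [2,4] PP   >
    [2,3] "song" : PP/N
    [3,4] "no" : N

YES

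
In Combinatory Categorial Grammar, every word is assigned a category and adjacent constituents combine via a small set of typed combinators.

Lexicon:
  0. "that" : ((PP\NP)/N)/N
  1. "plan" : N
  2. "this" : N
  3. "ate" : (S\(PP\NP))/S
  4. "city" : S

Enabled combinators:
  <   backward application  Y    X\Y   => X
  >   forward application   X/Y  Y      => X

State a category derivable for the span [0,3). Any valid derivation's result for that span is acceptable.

PP\NP

[0,5] S   <
  [0,3] PP\NP   >
    [0,2] (PP\NP)/N   >
      [0,1] "that" : ((PP\NP)/N)/N
      [1,2] "plan" : N
    [2,3] "this" : N
  [3,5] S\(PP\NP)   >
    [3,4] "ate" : (S\(PP\NP))/S
    [4,5] "city" : S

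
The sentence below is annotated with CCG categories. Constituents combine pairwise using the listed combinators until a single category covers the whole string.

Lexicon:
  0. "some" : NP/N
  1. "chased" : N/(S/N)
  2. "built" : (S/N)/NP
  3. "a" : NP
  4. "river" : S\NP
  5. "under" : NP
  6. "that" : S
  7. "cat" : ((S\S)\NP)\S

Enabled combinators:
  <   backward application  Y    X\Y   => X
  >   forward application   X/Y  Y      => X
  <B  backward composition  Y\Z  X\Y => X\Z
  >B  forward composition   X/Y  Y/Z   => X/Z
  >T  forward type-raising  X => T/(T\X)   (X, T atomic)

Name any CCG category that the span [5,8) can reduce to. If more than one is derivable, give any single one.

S\S

[0,8] S   <
  [0,4] NP   >
    [0,1] "some" : NP/N
    [1,4] N   >
      [1,2] "chased" : N/(S/N)
      [2,4] S/N   >
        [2,3] "built" : (S/N)/NP
        [3,4] "a" : NP
  [4,8] S\NP   <B
    [4,5] "river" : S\NP
    [5,8] S\S   <
      [5,6] "under" : NP
      [6,8] (S\S)\NP   <
        [6,7] "that" : S
        [7,8] "cat" : ((S\S)\NP)\S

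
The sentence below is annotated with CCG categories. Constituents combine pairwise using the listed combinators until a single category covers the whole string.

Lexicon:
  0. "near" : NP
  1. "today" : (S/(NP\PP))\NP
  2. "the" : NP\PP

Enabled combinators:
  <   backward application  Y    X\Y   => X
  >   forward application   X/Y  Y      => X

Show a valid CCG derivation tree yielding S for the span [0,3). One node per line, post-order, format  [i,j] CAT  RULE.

[0,3] S   >
  [0,2] S/(NP\PP)   <
    [0,1] "near" : NP
    [1,2] "today" : (S/(NP\PP))\NP
  [2,3] "the" : NP\PP

[0,1] NP  lex  "near"
[1,2] (S/(NP\PP))\NP  lex  "today"
[0,2] S/(NP\PP)  <  k=1
[2,3] NP\PP  lex  "the"
[0,3] S  >  k=2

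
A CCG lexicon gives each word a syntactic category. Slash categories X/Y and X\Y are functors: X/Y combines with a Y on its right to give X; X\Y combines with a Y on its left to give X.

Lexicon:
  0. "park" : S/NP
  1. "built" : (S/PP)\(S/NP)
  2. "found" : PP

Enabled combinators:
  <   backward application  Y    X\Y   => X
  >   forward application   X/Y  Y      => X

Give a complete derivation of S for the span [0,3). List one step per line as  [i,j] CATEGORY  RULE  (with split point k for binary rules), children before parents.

[0,3] S   >
  [0,2] S/PP   <
    [0,1] "park" : S/NP
    [1,2] "built" : (S/PP)\(S/NP)
  [2,3] "found" : PP

[0,1] S/NP  lex  "park"
[1,2] (S/PP)\(S/NP)  lex  "built"
[0,2] S/PP  <  k=1
[2,3] PP  lex  "found"
[0,3] S  >  k=2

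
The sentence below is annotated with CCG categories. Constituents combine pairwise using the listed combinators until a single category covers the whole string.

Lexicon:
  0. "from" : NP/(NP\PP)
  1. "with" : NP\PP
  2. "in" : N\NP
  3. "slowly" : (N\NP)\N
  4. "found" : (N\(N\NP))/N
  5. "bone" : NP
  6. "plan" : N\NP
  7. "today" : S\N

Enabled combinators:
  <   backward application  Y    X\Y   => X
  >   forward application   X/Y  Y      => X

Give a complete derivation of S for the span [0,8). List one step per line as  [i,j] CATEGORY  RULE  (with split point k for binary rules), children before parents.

[0,8] S   <
  [0,7] N   <
    [0,4] N\NP   <
      [0,3] N   <
        [0,2] NP   >
          [0,1] "from" : NP/(NP\PP)
          [1,2] "with" : NP\PP
        [2,3] "in" : N\NP
      [3,4] "slowly" : (N\NP)\N
    [4,7] N\(N\NP)   >
      [4,5] "found" : (N\(N\NP))/N
      [5,7] N   <
        [5,6] "bone" : NP
        [6,7] "plan" : N\NP
  [7,8] "today" : S\N

[0,1] NP/(NP\PP)  lex  "from"
[1,2] NP\PP  lex  "with"
[0,2] NP  >  k=1
[2,3] N\NP  lex  "in"
[0,3] N  <  k=2
[3,4] (N\NP)\N  lex  "slowly"
[0,4] N\NP  <  k=3
[4,5] (N\(N\NP))/N  lex  "found"
[5,6] NP  lex  "bone"
[6,7] N\NP  lex  "plan"
[5,7] N  <  k=6
[4,7] N\(N\NP)  >  k=5
[0,7] N  <  k=4
[7,8] S\N  lex  "today"
[0,8] S  <  k=7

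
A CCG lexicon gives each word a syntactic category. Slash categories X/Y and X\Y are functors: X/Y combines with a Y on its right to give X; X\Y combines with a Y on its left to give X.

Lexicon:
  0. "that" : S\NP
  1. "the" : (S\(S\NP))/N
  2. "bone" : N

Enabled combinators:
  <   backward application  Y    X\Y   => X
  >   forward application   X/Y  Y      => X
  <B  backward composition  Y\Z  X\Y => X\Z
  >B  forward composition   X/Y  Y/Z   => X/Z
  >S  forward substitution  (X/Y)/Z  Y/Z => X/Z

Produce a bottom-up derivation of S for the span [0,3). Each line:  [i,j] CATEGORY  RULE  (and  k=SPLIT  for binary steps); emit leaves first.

[0,3] S   <
  [0,1] "that" : S\NP
  [1,3] S\(S\NP)   >
    [1,2] "the" : (S\(S\NP))/N
    [2,3] "bone" : N

[0,1] S\NP  lex  "that"
[1,2] (S\(S\NP))/N  lex  "the"
[2,3] N  lex  "bone"
[1,3] S\(S\NP)  >  k=2
[0,3] S  <  k=1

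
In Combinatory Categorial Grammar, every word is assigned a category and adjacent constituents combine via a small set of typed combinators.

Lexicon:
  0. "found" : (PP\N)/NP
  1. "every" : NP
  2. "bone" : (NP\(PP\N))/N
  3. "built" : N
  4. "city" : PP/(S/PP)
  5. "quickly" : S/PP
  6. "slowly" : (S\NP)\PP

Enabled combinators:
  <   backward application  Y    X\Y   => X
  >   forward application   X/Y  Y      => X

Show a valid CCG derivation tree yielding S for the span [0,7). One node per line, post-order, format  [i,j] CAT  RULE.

[0,1] (PP\N)/NP  lex  "found"
[1,2] NP  lex  "every"
[0,2] PP\N  >  k=1
[2,3] (NP\(PP\N))/N  lex  "bone"
[3,4] N  lex  "built"
[2,4] NP\(PP\N)  >  k=3
[0,4] NP  <  k=2
[4,5] PP/(S/PP)  lex  "city"
[5,6] S/PP  lex  "quickly"
[4,6] PP  >  k=5
[6,7] (S\NP)\PP  lex  "slowly"
[4,7] S\NP  <  k=6
[0,7] S  <  k=4

[0,7] S   <
  [0,4] NP   <
    [0,2] PP\N   >
      [0,1] "found" : (PP\N)/NP
      [1,2] "every" : NP
    [2,4] NP\(PP\N)   >
      [2,3] "bone" : (NP\(PP\N))/N
      [3,4] "built" : N
  [4,7] S\NP   <
    [4,6] PP   >
      [4,5] "city" : PP/(S/PP)
      [5,6] "quickly" : S/PP
    [6,7] "slowly" : (S\NP)\PP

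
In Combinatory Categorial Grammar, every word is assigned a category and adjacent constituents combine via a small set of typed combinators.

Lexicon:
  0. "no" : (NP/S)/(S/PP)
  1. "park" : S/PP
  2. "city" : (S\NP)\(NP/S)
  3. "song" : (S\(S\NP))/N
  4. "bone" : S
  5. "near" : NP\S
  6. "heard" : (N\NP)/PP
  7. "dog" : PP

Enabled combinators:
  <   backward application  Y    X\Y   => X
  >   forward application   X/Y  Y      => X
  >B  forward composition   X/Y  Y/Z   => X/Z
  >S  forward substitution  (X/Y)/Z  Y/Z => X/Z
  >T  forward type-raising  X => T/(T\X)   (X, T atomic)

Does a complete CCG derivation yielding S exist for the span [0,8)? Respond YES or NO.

YES

[0,8] S   <
  [0,3] S\NP   <
    [0,2] NP/S   >
      [0,1] "no" : (NP/S)/(S/PP)
      [1,2] "park" : S/PP
    [2,3] "city" : (S\NP)\(NP/S)
  [3,8] S\(S\NP)   >
    [3,4] "song" : (S\(S\NP))/N
    [4,8] N   <
      [4,6] NP   >
        [4,5] NP/(NP\S)   >T
          [4,5] "bone" : S
        [5,6] "near" : NP\S
      [6,8] N\NP   >
        [6,7] "heard" : (N\NP)/PP
        [7,8] "dog" : PP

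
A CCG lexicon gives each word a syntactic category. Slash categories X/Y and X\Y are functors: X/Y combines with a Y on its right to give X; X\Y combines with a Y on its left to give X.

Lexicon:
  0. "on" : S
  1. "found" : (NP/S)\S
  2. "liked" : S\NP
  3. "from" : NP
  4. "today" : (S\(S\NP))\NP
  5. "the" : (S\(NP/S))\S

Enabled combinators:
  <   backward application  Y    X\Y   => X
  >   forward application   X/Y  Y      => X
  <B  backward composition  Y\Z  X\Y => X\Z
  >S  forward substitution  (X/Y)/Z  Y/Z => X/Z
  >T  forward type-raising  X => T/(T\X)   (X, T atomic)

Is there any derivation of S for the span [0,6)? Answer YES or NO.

[0,6] S   <
  [0,2] NP/S   <
    [0,1] "on" : S
    [1,2] "found" : (NP/S)\S
  [2,6] S\(NP/S)   <
    [2,5] S   <
      [2,3] "liked" : S\NP
      [3,5] S\(S\NP)   <
        [3,4] "from" : NP
        [4,5] "today" : (S\(S\NP))\NP
    [5,6] "the" : (S\(NP/S))\S

YES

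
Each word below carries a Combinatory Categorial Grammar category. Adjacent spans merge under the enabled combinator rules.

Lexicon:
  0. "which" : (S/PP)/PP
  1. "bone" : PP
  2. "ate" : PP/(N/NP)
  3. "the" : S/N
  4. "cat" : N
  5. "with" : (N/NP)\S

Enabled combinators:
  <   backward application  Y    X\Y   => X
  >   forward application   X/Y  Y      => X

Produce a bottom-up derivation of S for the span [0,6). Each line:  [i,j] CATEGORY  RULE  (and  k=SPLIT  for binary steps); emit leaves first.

[0,1] (S/PP)/PP  lex  "which"
[1,2] PP  lex  "bone"
[0,2] S/PP  >  k=1
[2,3] PP/(N/NP)  lex  "ate"
[3,4] S/N  lex  "the"
[4,5] N  lex  "cat"
[3,5] S  >  k=4
[5,6] (N/NP)\S  lex  "with"
[3,6] N/NP  <  k=5
[2,6] PP  >  k=3
[0,6] S  >  k=2

[0,6] S   >
  [0,2] S/PP   >
    [0,1] "which" : (S/PP)/PP
    [1,2] "bone" : PP
  [2,6] PP   >
    [2,3] "ate" : PP/(N/NP)
    [3,6] N/NP   <
      [3,5] S   >
        [3,4] "the" : S/N
        [4,5] "cat" : N
      [5,6] "with" : (N/NP)\S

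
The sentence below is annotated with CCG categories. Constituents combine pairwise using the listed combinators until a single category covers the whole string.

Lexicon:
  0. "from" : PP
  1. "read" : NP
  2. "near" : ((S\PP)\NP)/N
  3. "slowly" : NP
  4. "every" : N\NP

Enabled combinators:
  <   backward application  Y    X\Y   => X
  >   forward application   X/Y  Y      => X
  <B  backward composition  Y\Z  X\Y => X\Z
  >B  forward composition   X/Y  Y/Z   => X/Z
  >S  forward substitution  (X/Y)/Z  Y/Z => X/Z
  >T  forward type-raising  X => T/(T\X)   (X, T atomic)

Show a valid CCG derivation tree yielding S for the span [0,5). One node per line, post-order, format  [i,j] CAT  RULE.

[0,1] PP  lex  "from"
[0,1] S/(S\PP)  >T
[1,2] NP  lex  "read"
[2,3] ((S\PP)\NP)/N  lex  "near"
[3,4] NP  lex  "slowly"
[4,5] N\NP  lex  "every"
[3,5] N  <  k=4
[2,5] (S\PP)\NP  >  k=3
[1,5] S\PP  <  k=2
[0,5] S  >  k=1

[0,5] S   >
  [0,1] S/(S\PP)   >T
    [0,1] "from" : PP
  [1,5] S\PP   <
    [1,2] "read" : NP
    [2,5] (S\PP)\NP   >
      [2,3] "near" : ((S\PP)\NP)/N
      [3,5] N   <
        [3,4] "slowly" : NP
        [4,5] "every" : N\NP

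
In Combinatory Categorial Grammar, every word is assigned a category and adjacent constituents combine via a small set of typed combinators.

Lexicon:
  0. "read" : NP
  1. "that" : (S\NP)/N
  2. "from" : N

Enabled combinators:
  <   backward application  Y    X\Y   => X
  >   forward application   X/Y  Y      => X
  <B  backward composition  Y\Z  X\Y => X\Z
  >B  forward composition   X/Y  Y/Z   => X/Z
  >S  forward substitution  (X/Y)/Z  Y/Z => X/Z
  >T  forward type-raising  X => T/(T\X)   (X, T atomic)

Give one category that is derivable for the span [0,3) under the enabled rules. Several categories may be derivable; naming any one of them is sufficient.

[0,3] S   <
  [0,1] "read" : NP
  [1,3] S\NP   >
    [1,2] "that" : (S\NP)/N
    [2,3] "from" : N

S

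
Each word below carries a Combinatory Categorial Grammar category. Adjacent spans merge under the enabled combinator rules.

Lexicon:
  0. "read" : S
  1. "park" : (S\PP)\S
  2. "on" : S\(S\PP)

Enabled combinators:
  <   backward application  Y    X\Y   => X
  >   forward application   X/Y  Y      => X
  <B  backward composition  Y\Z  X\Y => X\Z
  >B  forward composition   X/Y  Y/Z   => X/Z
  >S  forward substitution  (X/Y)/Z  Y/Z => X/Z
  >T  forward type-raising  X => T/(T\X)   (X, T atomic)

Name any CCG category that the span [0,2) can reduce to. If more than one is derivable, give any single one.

[0,3] S   <
  [0,2] S\PP   <
    [0,1] "read" : S
    [1,2] "park" : (S\PP)\S
  [2,3] "on" : S\(S\PP)

S\PP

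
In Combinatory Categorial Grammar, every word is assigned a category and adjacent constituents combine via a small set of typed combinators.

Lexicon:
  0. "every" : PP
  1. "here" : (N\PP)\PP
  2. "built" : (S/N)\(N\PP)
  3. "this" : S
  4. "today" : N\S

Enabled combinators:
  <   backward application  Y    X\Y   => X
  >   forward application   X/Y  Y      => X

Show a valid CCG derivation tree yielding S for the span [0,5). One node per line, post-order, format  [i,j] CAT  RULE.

[0,5] S   >
  [0,3] S/N   <
    [0,2] N\PP   <
      [0,1] "every" : PP
      [1,2] "here" : (N\PP)\PP
    [2,3] "built" : (S/N)\(N\PP)
  [3,5] N   <
    [3,4] "this" : S
    [4,5] "today" : N\S

[0,1] PP  lex  "every"
[1,2] (N\PP)\PP  lex  "here"
[0,2] N\PP  <  k=1
[2,3] (S/N)\(N\PP)  lex  "built"
[0,3] S/N  <  k=2
[3,4] S  lex  "this"
[4,5] N\S  lex  "today"
[3,5] N  <  k=4
[0,5] S  >  k=3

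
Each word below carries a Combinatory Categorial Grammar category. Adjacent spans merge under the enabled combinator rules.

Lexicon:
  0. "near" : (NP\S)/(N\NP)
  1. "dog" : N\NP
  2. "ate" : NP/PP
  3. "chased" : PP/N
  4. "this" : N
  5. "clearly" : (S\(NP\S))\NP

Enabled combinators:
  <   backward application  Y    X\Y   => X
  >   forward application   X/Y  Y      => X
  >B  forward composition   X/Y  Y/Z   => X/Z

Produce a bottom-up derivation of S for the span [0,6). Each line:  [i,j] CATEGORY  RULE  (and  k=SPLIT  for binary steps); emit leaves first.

[0,1] (NP\S)/(N\NP)  lex  "near"
[1,2] N\NP  lex  "dog"
[0,2] NP\S  >  k=1
[2,3] NP/PP  lex  "ate"
[3,4] PP/N  lex  "chased"
[2,4] NP/N  >B  k=3
[4,5] N  lex  "this"
[2,5] NP  >  k=4
[5,6] (S\(NP\S))\NP  lex  "clearly"
[2,6] S\(NP\S)  <  k=5
[0,6] S  <  k=2

[0,6] S   <
  [0,2] NP\S   >
    [0,1] "near" : (NP\S)/(N\NP)
    [1,2] "dog" : N\NP
  [2,6] S\(NP\S)   <
    [2,5] NP   >
      [2,4] NP/N   >B
        [2,3] "ate" : NP/PP
        [3,4] "chased" : PP/N
      [4,5] "this" : N
    [5,6] "clearly" : (S\(NP\S))\NP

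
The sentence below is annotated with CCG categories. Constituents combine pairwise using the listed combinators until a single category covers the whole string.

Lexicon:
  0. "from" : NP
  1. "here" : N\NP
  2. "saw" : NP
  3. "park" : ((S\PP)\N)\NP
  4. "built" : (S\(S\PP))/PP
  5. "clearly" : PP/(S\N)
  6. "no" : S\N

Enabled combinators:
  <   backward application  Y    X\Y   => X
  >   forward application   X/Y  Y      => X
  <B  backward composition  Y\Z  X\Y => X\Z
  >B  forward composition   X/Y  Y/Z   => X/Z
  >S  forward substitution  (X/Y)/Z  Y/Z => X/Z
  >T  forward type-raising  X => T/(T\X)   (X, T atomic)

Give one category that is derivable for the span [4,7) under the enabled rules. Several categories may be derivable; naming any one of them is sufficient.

[0,7] S   <
  [0,4] S\PP   <
    [0,2] N   >
      [0,1] N/(N\NP)   >T
        [0,1] "from" : NP
      [1,2] "here" : N\NP
    [2,4] (S\PP)\N   <
      [2,3] "saw" : NP
      [3,4] "park" : ((S\PP)\N)\NP
  [4,7] S\(S\PP)   >
    [4,5] "built" : (S\(S\PP))/PP
    [5,7] PP   >
      [5,6] "clearly" : PP/(S\N)
      [6,7] "no" : S\N

S\(S\PP)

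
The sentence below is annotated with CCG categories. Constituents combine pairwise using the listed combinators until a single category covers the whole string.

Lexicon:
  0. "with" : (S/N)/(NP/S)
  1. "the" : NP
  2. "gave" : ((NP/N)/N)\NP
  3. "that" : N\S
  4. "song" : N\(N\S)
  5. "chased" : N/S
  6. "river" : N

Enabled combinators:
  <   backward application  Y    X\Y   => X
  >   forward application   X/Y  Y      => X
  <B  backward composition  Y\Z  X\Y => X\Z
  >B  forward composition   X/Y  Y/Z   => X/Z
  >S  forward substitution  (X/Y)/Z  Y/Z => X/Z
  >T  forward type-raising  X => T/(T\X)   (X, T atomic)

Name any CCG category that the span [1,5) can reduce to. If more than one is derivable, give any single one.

[0,7] S   >
  [0,6] S/N   >
    [0,1] "with" : (S/N)/(NP/S)
    [1,6] NP/S   >B
      [1,5] NP/N   >
        [1,3] (NP/N)/N   <
          [1,2] "the" : NP
          [2,3] "gave" : ((NP/N)/N)\NP
        [3,5] N   <
          [3,4] "that" : N\S
          [4,5] "song" : N\(N\S)
      [5,6] "chased" : N/S
  [6,7] "river" : N

NP/N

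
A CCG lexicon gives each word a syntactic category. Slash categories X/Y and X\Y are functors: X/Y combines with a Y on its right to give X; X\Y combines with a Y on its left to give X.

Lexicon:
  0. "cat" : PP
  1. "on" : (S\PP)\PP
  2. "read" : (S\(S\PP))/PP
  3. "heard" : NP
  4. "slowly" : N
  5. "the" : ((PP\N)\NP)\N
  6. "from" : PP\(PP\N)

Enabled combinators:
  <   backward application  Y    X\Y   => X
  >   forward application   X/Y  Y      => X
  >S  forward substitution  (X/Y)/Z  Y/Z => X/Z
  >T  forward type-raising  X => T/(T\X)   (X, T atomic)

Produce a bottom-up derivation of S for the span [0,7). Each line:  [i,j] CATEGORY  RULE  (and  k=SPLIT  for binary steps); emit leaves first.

[0,7] S   <
  [0,2] S\PP   <
    [0,1] "cat" : PP
    [1,2] "on" : (S\PP)\PP
  [2,7] S\(S\PP)   >
    [2,3] "read" : (S\(S\PP))/PP
    [3,7] PP   <
      [3,6] PP\N   <
        [3,4] "heard" : NP
        [4,6] (PP\N)\NP   <
          [4,5] "slowly" : N
          [5,6] "the" : ((PP\N)\NP)\N
      [6,7] "from" : PP\(PP\N)

[0,1] PP  lex  "cat"
[1,2] (S\PP)\PP  lex  "on"
[0,2] S\PP  <  k=1
[2,3] (S\(S\PP))/PP  lex  "read"
[3,4] NP  lex  "heard"
[4,5] N  lex  "slowly"
[5,6] ((PP\N)\NP)\N  lex  "the"
[4,6] (PP\N)\NP  <  k=5
[3,6] PP\N  <  k=4
[6,7] PP\(PP\N)  lex  "from"
[3,7] PP  <  k=6
[2,7] S\(S\PP)  >  k=3
[0,7] S  <  k=2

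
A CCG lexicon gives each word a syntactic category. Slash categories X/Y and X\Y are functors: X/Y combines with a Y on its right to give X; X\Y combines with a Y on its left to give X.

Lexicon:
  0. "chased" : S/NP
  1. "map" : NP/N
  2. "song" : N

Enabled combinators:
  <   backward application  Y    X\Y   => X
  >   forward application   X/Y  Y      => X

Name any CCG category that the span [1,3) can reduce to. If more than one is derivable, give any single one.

NP

[0,3] S   >
  [0,1] "chased" : S/NP
  [1,3] NP   >
    [1,2] "map" : NP/N
    [2,3] "song" : N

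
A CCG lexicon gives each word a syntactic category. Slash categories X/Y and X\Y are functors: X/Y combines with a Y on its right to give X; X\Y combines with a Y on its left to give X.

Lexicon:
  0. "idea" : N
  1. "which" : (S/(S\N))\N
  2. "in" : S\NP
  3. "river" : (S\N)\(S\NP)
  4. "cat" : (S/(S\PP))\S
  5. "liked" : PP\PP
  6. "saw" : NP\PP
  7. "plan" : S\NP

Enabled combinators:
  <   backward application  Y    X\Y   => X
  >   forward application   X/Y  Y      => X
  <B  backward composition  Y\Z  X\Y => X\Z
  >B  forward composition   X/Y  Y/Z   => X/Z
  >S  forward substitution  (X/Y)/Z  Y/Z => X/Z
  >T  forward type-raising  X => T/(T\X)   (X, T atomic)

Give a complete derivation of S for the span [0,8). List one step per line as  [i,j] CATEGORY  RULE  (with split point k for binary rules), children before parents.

[0,8] S   >
  [0,5] S/(S\PP)   <
    [0,4] S   >
      [0,2] S/(S\N)   <
        [0,1] "idea" : N
        [1,2] "which" : (S/(S\N))\N
      [2,4] S\N   <
        [2,3] "in" : S\NP
        [3,4] "river" : (S\N)\(S\NP)
    [4,5] "cat" : (S/(S\PP))\S
  [5,8] S\PP   <B
    [5,7] NP\PP   <B
      [5,6] "liked" : PP\PP
      [6,7] "saw" : NP\PP
    [7,8] "plan" : S\NP

[0,1] N  lex  "idea"
[1,2] (S/(S\N))\N  lex  "which"
[0,2] S/(S\N)  <  k=1
[2,3] S\NP  lex  "in"
[3,4] (S\N)\(S\NP)  lex  "river"
[2,4] S\N  <  k=3
[0,4] S  >  k=2
[4,5] (S/(S\PP))\S  lex  "cat"
[0,5] S/(S\PP)  <  k=4
[5,6] PP\PP  lex  "liked"
[6,7] NP\PP  lex  "saw"
[5,7] NP\PP  <B  k=6
[7,8] S\NP  lex  "plan"
[5,8] S\PP  <B  k=7
[0,8] S  >  k=5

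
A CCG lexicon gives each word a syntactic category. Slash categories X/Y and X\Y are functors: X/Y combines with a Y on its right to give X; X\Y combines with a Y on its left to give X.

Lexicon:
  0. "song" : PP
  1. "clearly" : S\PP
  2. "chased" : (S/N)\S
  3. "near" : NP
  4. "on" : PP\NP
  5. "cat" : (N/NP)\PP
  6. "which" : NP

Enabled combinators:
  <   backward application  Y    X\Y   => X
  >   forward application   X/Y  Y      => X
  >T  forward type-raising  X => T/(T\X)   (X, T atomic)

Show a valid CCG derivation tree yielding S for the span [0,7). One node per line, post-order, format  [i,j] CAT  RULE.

[0,1] PP  lex  "song"
[0,1] S/(S\PP)  >T
[1,2] S\PP  lex  "clearly"
[0,2] S  >  k=1
[2,3] (S/N)\S  lex  "chased"
[0,3] S/N  <  k=2
[3,4] NP  lex  "near"
[4,5] PP\NP  lex  "on"
[3,5] PP  <  k=4
[5,6] (N/NP)\PP  lex  "cat"
[3,6] N/NP  <  k=5
[6,7] NP  lex  "which"
[3,7] N  >  k=6
[0,7] S  >  k=3

[0,7] S   >
  [0,3] S/N   <
    [0,2] S   >
      [0,1] S/(S\PP)   >T
        [0,1] "song" : PP
      [1,2] "clearly" : S\PP
    [2,3] "chased" : (S/N)\S
  [3,7] N   >
    [3,6] N/NP   <
      [3,5] PP   <
        [3,4] "near" : NP
        [4,5] "on" : PP\NP
      [5,6] "cat" : (N/NP)\PP
    [6,7] "which" : NP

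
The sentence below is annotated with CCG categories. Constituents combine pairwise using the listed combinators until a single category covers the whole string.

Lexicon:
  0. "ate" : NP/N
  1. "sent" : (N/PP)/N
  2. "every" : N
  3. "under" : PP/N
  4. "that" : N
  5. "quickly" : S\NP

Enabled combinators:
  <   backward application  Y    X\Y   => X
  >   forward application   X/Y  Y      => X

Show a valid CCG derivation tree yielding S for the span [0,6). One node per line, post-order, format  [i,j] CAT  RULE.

[0,1] NP/N  lex  "ate"
[1,2] (N/PP)/N  lex  "sent"
[2,3] N  lex  "every"
[1,3] N/PP  >  k=2
[3,4] PP/N  lex  "under"
[4,5] N  lex  "that"
[3,5] PP  >  k=4
[1,5] N  >  k=3
[0,5] NP  >  k=1
[5,6] S\NP  lex  "quickly"
[0,6] S  <  k=5

[0,6] S   <
  [0,5] NP   >
    [0,1] "ate" : NP/N
    [1,5] N   >
      [1,3] N/PP   >
        [1,2] "sent" : (N/PP)/N
        [2,3] "every" : N
      [3,5] PP   >
        [3,4] "under" : PP/N
        [4,5] "that" : N
  [5,6] "quickly" : S\NP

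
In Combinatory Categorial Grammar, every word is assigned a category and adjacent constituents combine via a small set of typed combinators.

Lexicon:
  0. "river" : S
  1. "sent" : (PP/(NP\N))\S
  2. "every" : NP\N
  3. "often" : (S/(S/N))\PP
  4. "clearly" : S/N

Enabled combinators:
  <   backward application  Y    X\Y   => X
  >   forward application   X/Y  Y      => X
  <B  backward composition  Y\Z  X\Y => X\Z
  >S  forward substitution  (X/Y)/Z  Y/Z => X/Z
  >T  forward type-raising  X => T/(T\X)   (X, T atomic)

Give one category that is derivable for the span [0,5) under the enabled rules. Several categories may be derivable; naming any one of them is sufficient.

[0,5] S   >
  [0,4] S/(S/N)   <
    [0,3] PP   >
      [0,2] PP/(NP\N)   <
        [0,1] "river" : S
        [1,2] "sent" : (PP/(NP\N))\S
      [2,3] "every" : NP\N
    [3,4] "often" : (S/(S/N))\PP
  [4,5] "clearly" : S/N

S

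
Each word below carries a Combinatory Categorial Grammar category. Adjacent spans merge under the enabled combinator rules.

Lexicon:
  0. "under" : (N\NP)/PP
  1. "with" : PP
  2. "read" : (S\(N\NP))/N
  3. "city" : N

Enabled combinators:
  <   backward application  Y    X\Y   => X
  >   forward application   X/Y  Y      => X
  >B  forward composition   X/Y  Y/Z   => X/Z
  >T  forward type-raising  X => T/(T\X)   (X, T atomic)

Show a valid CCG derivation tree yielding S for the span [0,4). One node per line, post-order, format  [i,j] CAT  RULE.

[0,1] (N\NP)/PP  lex  "under"
[1,2] PP  lex  "with"
[0,2] N\NP  >  k=1
[2,3] (S\(N\NP))/N  lex  "read"
[3,4] N  lex  "city"
[2,4] S\(N\NP)  >  k=3
[0,4] S  <  k=2

[0,4] S   <
  [0,2] N\NP   >
    [0,1] "under" : (N\NP)/PP
    [1,2] "with" : PP
  [2,4] S\(N\NP)   >
    [2,3] "read" : (S\(N\NP))/N
    [3,4] "city" : N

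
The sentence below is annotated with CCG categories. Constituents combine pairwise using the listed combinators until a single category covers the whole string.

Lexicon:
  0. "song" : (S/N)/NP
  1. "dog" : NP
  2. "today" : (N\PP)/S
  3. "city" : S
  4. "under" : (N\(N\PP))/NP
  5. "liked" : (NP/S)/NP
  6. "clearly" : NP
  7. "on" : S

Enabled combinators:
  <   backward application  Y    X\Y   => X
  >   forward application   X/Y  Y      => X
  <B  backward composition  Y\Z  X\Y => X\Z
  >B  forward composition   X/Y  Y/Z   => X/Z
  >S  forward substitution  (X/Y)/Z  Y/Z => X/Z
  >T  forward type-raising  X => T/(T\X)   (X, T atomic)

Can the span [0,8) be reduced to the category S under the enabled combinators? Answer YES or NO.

[0,8] S   >
  [0,2] S/N   >
    [0,1] "song" : (S/N)/NP
    [1,2] "dog" : NP
  [2,8] N   <
    [2,4] N\PP   >
      [2,3] "today" : (N\PP)/S
      [3,4] "city" : S
    [4,8] N\(N\PP)   >
      [4,5] "under" : (N\(N\PP))/NP
      [5,8] NP   >
        [5,7] NP/S   >
          [5,6] "liked" : (NP/S)/NP
          [6,7] "clearly" : NP
        [7,8] "on" : S

YES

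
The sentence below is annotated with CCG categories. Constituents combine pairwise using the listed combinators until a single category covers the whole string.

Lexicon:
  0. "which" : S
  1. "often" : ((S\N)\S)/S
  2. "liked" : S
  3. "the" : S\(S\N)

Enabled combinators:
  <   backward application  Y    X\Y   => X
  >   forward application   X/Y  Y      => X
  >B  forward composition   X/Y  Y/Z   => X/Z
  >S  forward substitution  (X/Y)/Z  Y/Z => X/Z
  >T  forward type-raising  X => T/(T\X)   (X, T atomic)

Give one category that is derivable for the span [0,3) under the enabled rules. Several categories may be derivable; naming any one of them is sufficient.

S\N

[0,4] S   <
  [0,3] S\N   <
    [0,1] "which" : S
    [1,3] (S\N)\S   >
      [1,2] "often" : ((S\N)\S)/S
      [2,3] "liked" : S
  [3,4] "the" : S\(S\N)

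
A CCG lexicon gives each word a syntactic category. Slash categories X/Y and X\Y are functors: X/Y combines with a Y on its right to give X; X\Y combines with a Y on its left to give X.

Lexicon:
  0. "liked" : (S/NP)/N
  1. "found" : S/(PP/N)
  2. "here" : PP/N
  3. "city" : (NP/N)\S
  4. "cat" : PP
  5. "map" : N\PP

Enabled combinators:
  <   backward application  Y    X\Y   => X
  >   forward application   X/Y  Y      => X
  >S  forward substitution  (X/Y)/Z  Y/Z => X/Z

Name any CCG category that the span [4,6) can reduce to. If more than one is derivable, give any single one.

[0,6] S   >
  [0,4] S/N   >S
    [0,1] "liked" : (S/NP)/N
    [1,4] NP/N   <
      [1,3] S   >
        [1,2] "found" : S/(PP/N)
        [2,3] "here" : PP/N
      [3,4] "city" : (NP/N)\S
  [4,6] N   <
    [4,5] "cat" : PP
    [5,6] "map" : N\PP

N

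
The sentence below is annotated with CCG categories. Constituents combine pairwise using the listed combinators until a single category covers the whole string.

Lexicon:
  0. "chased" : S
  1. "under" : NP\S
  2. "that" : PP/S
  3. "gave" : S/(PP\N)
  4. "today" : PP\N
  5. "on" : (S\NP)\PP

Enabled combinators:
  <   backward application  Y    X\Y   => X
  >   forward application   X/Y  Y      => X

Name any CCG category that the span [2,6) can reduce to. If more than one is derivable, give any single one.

[0,6] S   <
  [0,2] NP   <
    [0,1] "chased" : S
    [1,2] "under" : NP\S
  [2,6] S\NP   <
    [2,5] PP   >
      [2,3] "that" : PP/S
      [3,5] S   >
        [3,4] "gave" : S/(PP\N)
        [4,5] "today" : PP\N
    [5,6] "on" : (S\NP)\PP

S\NP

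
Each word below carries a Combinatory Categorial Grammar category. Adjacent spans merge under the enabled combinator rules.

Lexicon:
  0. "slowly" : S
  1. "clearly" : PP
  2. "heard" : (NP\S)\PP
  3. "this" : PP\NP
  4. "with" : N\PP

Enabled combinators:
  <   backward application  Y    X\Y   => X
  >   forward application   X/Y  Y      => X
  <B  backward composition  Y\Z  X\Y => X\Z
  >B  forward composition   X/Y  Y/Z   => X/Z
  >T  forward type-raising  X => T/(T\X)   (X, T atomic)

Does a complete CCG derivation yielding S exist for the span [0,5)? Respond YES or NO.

NO

S PP (NP\S)\PP PP\NP N\PP
CKY chart[0,5] = {N, N/(N\N), NP/(NP\N), PP/(PP\N), S/(S\N)}; S ∉ chart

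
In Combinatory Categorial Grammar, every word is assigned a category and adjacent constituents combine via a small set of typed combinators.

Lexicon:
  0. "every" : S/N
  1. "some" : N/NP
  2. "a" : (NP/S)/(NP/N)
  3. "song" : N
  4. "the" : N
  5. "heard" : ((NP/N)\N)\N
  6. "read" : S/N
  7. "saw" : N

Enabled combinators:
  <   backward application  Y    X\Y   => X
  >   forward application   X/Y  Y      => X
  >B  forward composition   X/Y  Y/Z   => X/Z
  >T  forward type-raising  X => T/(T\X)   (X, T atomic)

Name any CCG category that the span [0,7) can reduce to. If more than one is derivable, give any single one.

[0,8] S   >
  [0,7] S/N   >B
    [0,6] S/S   >B
      [0,2] S/NP   >B
        [0,1] "every" : S/N
        [1,2] "some" : N/NP
      [2,6] NP/S   >
        [2,3] "a" : (NP/S)/(NP/N)
        [3,6] NP/N   <
          [3,4] "song" : N
          [4,6] (NP/N)\N   <
            [4,5] "the" : N
            [5,6] "heard" : ((NP/N)\N)\N
    [6,7] "read" : S/N
  [7,8] "saw" : N

S/N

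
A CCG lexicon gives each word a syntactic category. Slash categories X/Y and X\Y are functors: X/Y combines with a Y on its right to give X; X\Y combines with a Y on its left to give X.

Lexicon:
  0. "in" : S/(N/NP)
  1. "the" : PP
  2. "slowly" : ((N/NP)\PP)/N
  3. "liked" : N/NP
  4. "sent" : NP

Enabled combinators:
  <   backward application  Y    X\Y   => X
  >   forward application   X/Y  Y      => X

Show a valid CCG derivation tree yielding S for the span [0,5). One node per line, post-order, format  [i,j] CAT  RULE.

[0,1] S/(N/NP)  lex  "in"
[1,2] PP  lex  "the"
[2,3] ((N/NP)\PP)/N  lex  "slowly"
[3,4] N/NP  lex  "liked"
[4,5] NP  lex  "sent"
[3,5] N  >  k=4
[2,5] (N/NP)\PP  >  k=3
[1,5] N/NP  <  k=2
[0,5] S  >  k=1

[0,5] S   >
  [0,1] "in" : S/(N/NP)
  [1,5] N/NP   <
    [1,2] "the" : PP
    [2,5] (N/NP)\PP   >
      [2,3] "slowly" : ((N/NP)\PP)/N
      [3,5] N   >
        [3,4] "liked" : N/NP
        [4,5] "sent" : NP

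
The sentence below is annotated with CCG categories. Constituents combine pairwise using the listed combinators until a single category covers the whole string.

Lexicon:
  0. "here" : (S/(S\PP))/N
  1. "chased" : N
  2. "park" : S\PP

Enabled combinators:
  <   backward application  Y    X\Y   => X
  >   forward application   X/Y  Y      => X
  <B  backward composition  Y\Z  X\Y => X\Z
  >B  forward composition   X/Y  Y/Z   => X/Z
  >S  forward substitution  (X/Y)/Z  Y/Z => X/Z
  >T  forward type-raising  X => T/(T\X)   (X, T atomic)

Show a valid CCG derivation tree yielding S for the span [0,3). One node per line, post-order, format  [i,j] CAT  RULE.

[0,3] S   >
  [0,2] S/(S\PP)   >
    [0,1] "here" : (S/(S\PP))/N
    [1,2] "chased" : N
  [2,3] "park" : S\PP

[0,1] (S/(S\PP))/N  lex  "here"
[1,2] N  lex  "chased"
[0,2] S/(S\PP)  >  k=1
[2,3] S\PP  lex  "park"
[0,3] S  >  k=2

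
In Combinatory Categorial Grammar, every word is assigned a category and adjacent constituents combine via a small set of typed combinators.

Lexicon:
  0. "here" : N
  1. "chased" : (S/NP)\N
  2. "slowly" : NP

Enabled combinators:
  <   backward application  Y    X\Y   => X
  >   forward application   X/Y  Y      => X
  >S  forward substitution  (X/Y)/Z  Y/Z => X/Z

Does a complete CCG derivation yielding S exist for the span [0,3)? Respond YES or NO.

YES

[0,3] S   >
  [0,2] S/NP   <
    [0,1] "here" : N
    [1,2] "chased" : (S/NP)\N
  [2,3] "slowly" : NP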